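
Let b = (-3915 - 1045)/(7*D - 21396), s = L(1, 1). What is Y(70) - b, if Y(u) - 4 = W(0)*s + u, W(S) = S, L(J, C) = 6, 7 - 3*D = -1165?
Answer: 257996/3499 ≈ 73.734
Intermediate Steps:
D = 1172/3 (D = 7/3 - 1/3*(-1165) = 7/3 + 1165/3 = 1172/3 ≈ 390.67)
s = 6
Y(u) = 4 + u (Y(u) = 4 + (0*6 + u) = 4 + (0 + u) = 4 + u)
b = 930/3499 (b = (-3915 - 1045)/(7*(1172/3) - 21396) = -4960/(8204/3 - 21396) = -4960/(-55984/3) = -4960*(-3/55984) = 930/3499 ≈ 0.26579)
Y(70) - b = (4 + 70) - 1*930/3499 = 74 - 930/3499 = 257996/3499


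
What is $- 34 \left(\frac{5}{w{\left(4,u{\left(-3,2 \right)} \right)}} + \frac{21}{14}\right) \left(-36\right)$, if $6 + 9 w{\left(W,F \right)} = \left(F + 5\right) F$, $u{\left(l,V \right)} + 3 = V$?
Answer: $-3672$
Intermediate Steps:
$u{\left(l,V \right)} = -3 + V$
$w{\left(W,F \right)} = - \frac{2}{3} + \frac{F \left(5 + F\right)}{9}$ ($w{\left(W,F \right)} = - \frac{2}{3} + \frac{\left(F + 5\right) F}{9} = - \frac{2}{3} + \frac{\left(5 + F\right) F}{9} = - \frac{2}{3} + \frac{F \left(5 + F\right)}{9}$)
$- 34 \left(\frac{5}{w{\left(4,u{\left(-3,2 \right)} \right)}} + \frac{21}{14}\right) \left(-36\right) = - 34 \left(\frac{5}{- \frac{2}{3} + \frac{\left(-3 + 2\right)^{2}}{9} + \frac{5 \left(-3 + 2\right)}{9}} + \frac{21}{14}\right) \left(-36\right) = - 34 \left(\frac{5}{- \frac{2}{3} + \frac{\left(-1\right)^{2}}{9} + \frac{5}{9} \left(-1\right)} + 21 \cdot \frac{1}{14}\right) \left(-36\right) = - 34 \left(\frac{5}{- \frac{2}{3} + \frac{1}{9} \cdot 1 - \frac{5}{9}} + \frac{3}{2}\right) \left(-36\right) = - 34 \left(\frac{5}{- \frac{2}{3} + \frac{1}{9} - \frac{5}{9}} + \frac{3}{2}\right) \left(-36\right) = - 34 \left(\frac{5}{- \frac{10}{9}} + \frac{3}{2}\right) \left(-36\right) = - 34 \left(5 \left(- \frac{9}{10}\right) + \frac{3}{2}\right) \left(-36\right) = - 34 \left(- \frac{9}{2} + \frac{3}{2}\right) \left(-36\right) = \left(-34\right) \left(-3\right) \left(-36\right) = 102 \left(-36\right) = -3672$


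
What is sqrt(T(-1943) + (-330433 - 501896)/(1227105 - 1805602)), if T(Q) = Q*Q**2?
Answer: 5*I*sqrt(98193019540923384110)/578497 ≈ 85646.0*I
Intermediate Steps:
T(Q) = Q**3
sqrt(T(-1943) + (-330433 - 501896)/(1227105 - 1805602)) = sqrt((-1943)**3 + (-330433 - 501896)/(1227105 - 1805602)) = sqrt(-7335308807 - 832329/(-578497)) = sqrt(-7335308807 - 832329*(-1/578497)) = sqrt(-7335308807 + 832329/578497) = sqrt(-4243454138090750/578497) = 5*I*sqrt(98193019540923384110)/578497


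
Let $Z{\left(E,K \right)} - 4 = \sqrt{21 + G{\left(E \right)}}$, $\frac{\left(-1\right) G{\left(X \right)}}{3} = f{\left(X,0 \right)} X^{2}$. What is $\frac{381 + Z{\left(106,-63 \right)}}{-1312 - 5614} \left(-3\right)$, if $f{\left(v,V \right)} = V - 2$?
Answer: $\frac{1155}{6926} + \frac{9 \sqrt{7493}}{6926} \approx 0.27925$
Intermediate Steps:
$f{\left(v,V \right)} = -2 + V$
$G{\left(X \right)} = 6 X^{2}$ ($G{\left(X \right)} = - 3 \left(-2 + 0\right) X^{2} = - 3 \left(- 2 X^{2}\right) = 6 X^{2}$)
$Z{\left(E,K \right)} = 4 + \sqrt{21 + 6 E^{2}}$
$\frac{381 + Z{\left(106,-63 \right)}}{-1312 - 5614} \left(-3\right) = \frac{381 + \left(4 + \sqrt{21 + 6 \cdot 106^{2}}\right)}{-1312 - 5614} \left(-3\right) = \frac{381 + \left(4 + \sqrt{21 + 6 \cdot 11236}\right)}{-6926} \left(-3\right) = \left(381 + \left(4 + \sqrt{21 + 67416}\right)\right) \left(- \frac{1}{6926}\right) \left(-3\right) = \left(381 + \left(4 + \sqrt{67437}\right)\right) \left(- \frac{1}{6926}\right) \left(-3\right) = \left(381 + \left(4 + 3 \sqrt{7493}\right)\right) \left(- \frac{1}{6926}\right) \left(-3\right) = \left(385 + 3 \sqrt{7493}\right) \left(- \frac{1}{6926}\right) \left(-3\right) = \left(- \frac{385}{6926} - \frac{3 \sqrt{7493}}{6926}\right) \left(-3\right) = \frac{1155}{6926} + \frac{9 \sqrt{7493}}{6926}$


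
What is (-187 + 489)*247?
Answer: 74594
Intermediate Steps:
(-187 + 489)*247 = 302*247 = 74594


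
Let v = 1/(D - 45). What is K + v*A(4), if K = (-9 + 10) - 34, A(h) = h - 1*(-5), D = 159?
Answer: -1251/38 ≈ -32.921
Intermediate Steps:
v = 1/114 (v = 1/(159 - 45) = 1/114 ≈ 0.0087719)
A(h) = 5 + h (A(h) = h + 5 = 5 + h)
K = -33 (K = 1 - 34 = -33)
K + v*A(4) = -33 + (5 + 4)/114 = -33 + (1/114)*9 = -33 + 3/38 = -1251/38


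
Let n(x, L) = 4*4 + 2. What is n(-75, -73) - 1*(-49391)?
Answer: 49409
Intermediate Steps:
n(x, L) = 18 (n(x, L) = 16 + 2 = 18)
n(-75, -73) - 1*(-49391) = 18 - 1*(-49391) = 18 + 49391 = 49409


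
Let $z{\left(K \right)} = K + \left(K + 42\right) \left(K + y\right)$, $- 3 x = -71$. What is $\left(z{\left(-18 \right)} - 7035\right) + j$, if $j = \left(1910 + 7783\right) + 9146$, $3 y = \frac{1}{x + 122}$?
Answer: $\frac{4961722}{437} \approx 11354.0$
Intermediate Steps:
$x = \frac{71}{3}$ ($x = \left(- \frac{1}{3}\right) \left(-71\right) = \frac{71}{3} \approx 23.667$)
$y = \frac{1}{437}$ ($y = \frac{1}{3 \left(\frac{71}{3} + 122\right)} = \frac{1}{3 \cdot \frac{437}{3}} = \frac{1}{3} \cdot \frac{3}{437} = \frac{1}{437} \approx 0.0022883$)
$j = 18839$ ($j = 9693 + 9146 = 18839$)
$z{\left(K \right)} = K + \left(42 + K\right) \left(\frac{1}{437} + K\right)$ ($z{\left(K \right)} = K + \left(K + 42\right) \left(K + \frac{1}{437}\right) = K + \left(42 + K\right) \left(\frac{1}{437} + K\right)$)
$\left(z{\left(-18 \right)} - 7035\right) + j = \left(\left(\frac{42}{437} + \left(-18\right)^{2} + \frac{18792}{437} \left(-18\right)\right) - 7035\right) + 18839 = \left(\left(\frac{42}{437} + 324 - \frac{338256}{437}\right) - 7035\right) + 18839 = \left(- \frac{196626}{437} - 7035\right) + 18839 = - \frac{3270921}{437} + 18839 = \frac{4961722}{437}$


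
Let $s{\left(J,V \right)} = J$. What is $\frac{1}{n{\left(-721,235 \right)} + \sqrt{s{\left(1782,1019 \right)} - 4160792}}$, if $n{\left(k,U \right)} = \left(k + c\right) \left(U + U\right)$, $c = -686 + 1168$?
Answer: $- \frac{11233}{1262218791} - \frac{i \sqrt{4159010}}{12622187910} \approx -8.8994 \cdot 10^{-6} - 1.6157 \cdot 10^{-7} i$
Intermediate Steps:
$c = 482$
$n{\left(k,U \right)} = 2 U \left(482 + k\right)$ ($n{\left(k,U \right)} = \left(k + 482\right) \left(U + U\right) = \left(482 + k\right) 2 U = 2 U \left(482 + k\right)$)
$\frac{1}{n{\left(-721,235 \right)} + \sqrt{s{\left(1782,1019 \right)} - 4160792}} = \frac{1}{2 \cdot 235 \left(482 - 721\right) + \sqrt{1782 - 4160792}} = \frac{1}{2 \cdot 235 \left(-239\right) + \sqrt{-4159010}} = \frac{1}{-112330 + i \sqrt{4159010}}$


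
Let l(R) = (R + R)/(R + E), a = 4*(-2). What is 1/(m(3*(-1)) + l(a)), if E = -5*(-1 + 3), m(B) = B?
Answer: -9/19 ≈ -0.47368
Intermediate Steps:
a = -8
E = -10 (E = -5*2 = -10)
l(R) = 2*R/(-10 + R) (l(R) = (R + R)/(R - 10) = (2*R)/(-10 + R) = 2*R/(-10 + R))
1/(m(3*(-1)) + l(a)) = 1/(3*(-1) + 2*(-8)/(-10 - 8)) = 1/(-3 + 2*(-8)/(-18)) = 1/(-3 + 2*(-8)*(-1/18)) = 1/(-3 + 8/9) = 1/(-19/9) = -9/19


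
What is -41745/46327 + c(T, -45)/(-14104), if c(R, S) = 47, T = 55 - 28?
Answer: -590948849/653396008 ≈ -0.90443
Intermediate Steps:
T = 27
-41745/46327 + c(T, -45)/(-14104) = -41745/46327 + 47/(-14104) = -41745*1/46327 + 47*(-1/14104) = -41745/46327 - 47/14104 = -590948849/653396008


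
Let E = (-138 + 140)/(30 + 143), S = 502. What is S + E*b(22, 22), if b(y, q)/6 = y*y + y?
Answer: 92918/173 ≈ 537.10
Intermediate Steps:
b(y, q) = 6*y + 6*y² (b(y, q) = 6*(y*y + y) = 6*(y² + y) = 6*(y + y²) = 6*y + 6*y²)
E = 2/173 ≈ 0.011561
S + E*b(22, 22) = 502 + 2*(6*22*(1 + 22))/173 = 502 + 2*(6*22*23)/173 = 502 + (2/173)*3036 = 502 + 6072/173 = 92918/173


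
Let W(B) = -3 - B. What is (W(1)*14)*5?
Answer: -280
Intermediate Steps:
(W(1)*14)*5 = ((-3 - 1*1)*14)*5 = ((-3 - 1)*14)*5 = -4*14*5 = -56*5 = -280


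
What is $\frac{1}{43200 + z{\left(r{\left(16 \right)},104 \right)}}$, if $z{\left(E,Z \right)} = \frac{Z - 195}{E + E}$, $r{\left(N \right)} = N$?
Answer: $\frac{32}{1382309} \approx 2.315 \cdot 10^{-5}$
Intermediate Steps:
$z{\left(E,Z \right)} = \frac{-195 + Z}{2 E}$
$\frac{1}{43200 + z{\left(r{\left(16 \right)},104 \right)}} = \frac{1}{43200 + \frac{-195 + 104}{2 \cdot 16}} = \frac{1}{43200 + \frac{1}{2} \cdot \frac{1}{16} \left(-91\right)} = \frac{1}{43200 - \frac{91}{32}} = \frac{1}{\frac{1382309}{32}} = \frac{32}{1382309}$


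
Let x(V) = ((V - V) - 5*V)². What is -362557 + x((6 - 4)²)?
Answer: -362157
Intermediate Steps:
x(V) = 25*V² (x(V) = (0 - 5*V)² = (-5*V)² = 25*V²)
-362557 + x((6 - 4)²) = -362557 + 25*((6 - 4)²)² = -362557 + 25*(2²)² = -362557 + 25*4² = -362557 + 25*16 = -362557 + 400 = -362157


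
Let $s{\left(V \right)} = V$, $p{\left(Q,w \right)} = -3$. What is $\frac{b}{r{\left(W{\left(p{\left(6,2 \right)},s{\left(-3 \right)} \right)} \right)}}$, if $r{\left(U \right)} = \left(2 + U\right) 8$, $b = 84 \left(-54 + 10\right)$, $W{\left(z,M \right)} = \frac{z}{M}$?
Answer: $-154$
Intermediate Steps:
$b = -3696$ ($b = 84 \left(-44\right) = -3696$)
$r{\left(U \right)} = 16 + 8 U$
$\frac{b}{r{\left(W{\left(p{\left(6,2 \right)},s{\left(-3 \right)} \right)} \right)}} = - \frac{3696}{16 + 8 \left(- \frac{3}{-3}\right)} = - \frac{3696}{16 + 8 \left(\left(-3\right) \left(- \frac{1}{3}\right)\right)} = - \frac{3696}{16 + 8 \cdot 1} = - \frac{3696}{16 + 8} = - \frac{3696}{24} = \left(-3696\right) \frac{1}{24} = -154$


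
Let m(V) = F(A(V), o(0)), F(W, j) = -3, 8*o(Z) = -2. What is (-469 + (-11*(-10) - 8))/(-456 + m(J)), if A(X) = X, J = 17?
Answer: 367/459 ≈ 0.79956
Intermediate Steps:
o(Z) = -1/4 (o(Z) = (1/8)*(-2) = -1/4)
m(V) = -3
(-469 + (-11*(-10) - 8))/(-456 + m(J)) = (-469 + (-11*(-10) - 8))/(-456 - 3) = (-469 + (110 - 8))/(-459) = (-469 + 102)*(-1/459) = -367*(-1/459) = 367/459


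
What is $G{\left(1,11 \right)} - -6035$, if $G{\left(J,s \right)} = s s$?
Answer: $6156$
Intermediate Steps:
$G{\left(J,s \right)} = s^{2}$
$G{\left(1,11 \right)} - -6035 = 11^{2} - -6035 = 121 + 6035 = 6156$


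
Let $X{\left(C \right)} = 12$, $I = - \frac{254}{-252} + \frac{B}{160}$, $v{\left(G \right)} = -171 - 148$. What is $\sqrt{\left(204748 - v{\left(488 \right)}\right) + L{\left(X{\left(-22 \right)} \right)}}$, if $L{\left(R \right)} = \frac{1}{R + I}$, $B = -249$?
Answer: $\frac{\sqrt{2732473308901403}}{115433} \approx 452.84$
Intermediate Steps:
$v{\left(G \right)} = -319$ ($v{\left(G \right)} = -171 - 148 = -319$)
$I = - \frac{5527}{10080}$ ($I = - \frac{254}{-252} - \frac{249}{160} = \left(-254\right) \left(- \frac{1}{252}\right) - \frac{249}{160} = \frac{127}{126} - \frac{249}{160} = - \frac{5527}{10080} \approx -0.54831$)
$L{\left(R \right)} = \frac{1}{- \frac{5527}{10080} + R}$ ($L{\left(R \right)} = \frac{1}{R - \frac{5527}{10080}} = \frac{1}{- \frac{5527}{10080} + R}$)
$\sqrt{\left(204748 - v{\left(488 \right)}\right) + L{\left(X{\left(-22 \right)} \right)}} = \sqrt{\left(204748 - -319\right) + \frac{10080}{-5527 + 10080 \cdot 12}} = \sqrt{\left(204748 + 319\right) + \frac{10080}{-5527 + 120960}} = \sqrt{205067 + \frac{10080}{115433}} = \sqrt{\frac{23671509091}{115433}} = \frac{\sqrt{2732473308901403}}{115433}$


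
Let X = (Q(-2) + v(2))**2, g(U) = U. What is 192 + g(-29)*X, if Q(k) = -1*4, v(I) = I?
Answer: 76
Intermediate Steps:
Q(k) = -4
X = 4 (X = (-4 + 2)**2 = (-2)**2 = 4)
192 + g(-29)*X = 192 - 29*4 = 192 - 116 = 76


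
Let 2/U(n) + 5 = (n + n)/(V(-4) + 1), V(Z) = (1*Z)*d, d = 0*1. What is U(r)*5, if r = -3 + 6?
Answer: 10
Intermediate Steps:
d = 0
r = 3
V(Z) = 0 (V(Z) = (1*Z)*0 = Z*0 = 0)
U(n) = 2/(-5 + 2*n) (U(n) = 2/(-5 + (n + n)/(0 + 1)) = 2/(-5 + (2*n)/1) = 2/(-5 + (2*n)*1) = 2/(-5 + 2*n))
U(r)*5 = (2/(-5 + 2*3))*5 = (2/(-5 + 6))*5 = (2/1)*5 = (2*1)*5 = 2*5 = 10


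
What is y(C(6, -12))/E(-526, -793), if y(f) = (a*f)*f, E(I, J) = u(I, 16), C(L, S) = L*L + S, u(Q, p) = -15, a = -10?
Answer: 384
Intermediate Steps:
C(L, S) = S + L² (C(L, S) = L² + S = S + L²)
E(I, J) = -15
y(f) = -10*f² (y(f) = (-10*f)*f = -10*f²)
y(C(6, -12))/E(-526, -793) = -10*(-12 + 6²)²/(-15) = -10*(-12 + 36)²*(-1/15) = -10*24²*(-1/15) = -10*576*(-1/15) = -5760*(-1/15) = 384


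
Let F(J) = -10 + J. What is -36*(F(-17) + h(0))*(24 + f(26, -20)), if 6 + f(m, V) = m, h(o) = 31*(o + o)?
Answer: 42768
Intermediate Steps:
h(o) = 62*o (h(o) = 31*(2*o) = 62*o)
f(m, V) = -6 + m
-36*(F(-17) + h(0))*(24 + f(26, -20)) = -36*((-10 - 17) + 62*0)*(24 + (-6 + 26)) = -36*(-27 + 0)*(24 + 20) = -(-972)*44 = -36*(-1188) = 42768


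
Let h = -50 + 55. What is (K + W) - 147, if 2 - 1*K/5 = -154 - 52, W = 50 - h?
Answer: 938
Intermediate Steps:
h = 5
W = 45 (W = 50 - 1*5 = 50 - 5 = 45)
K = 1040 (K = 10 - 5*(-154 - 52) = 10 - 5*(-206) = 10 + 1030 = 1040)
(K + W) - 147 = (1040 + 45) - 147 = 1085 - 147 = 938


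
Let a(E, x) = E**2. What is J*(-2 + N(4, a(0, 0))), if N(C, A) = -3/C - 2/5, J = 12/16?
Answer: -189/80 ≈ -2.3625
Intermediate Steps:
J = 3/4 (J = 12*(1/16) = 3/4 ≈ 0.75000)
N(C, A) = -2/5 - 3/C (N(C, A) = -3/C - 2*1/5 = -3/C - 2/5 = -2/5 - 3/C)
J*(-2 + N(4, a(0, 0))) = 3*(-2 + (-2/5 - 3/4))/4 = 3*(-2 - 23/20)/4 = (3/4)*(-63/20) = -189/80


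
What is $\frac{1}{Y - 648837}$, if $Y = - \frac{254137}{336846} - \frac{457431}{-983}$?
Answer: $- \frac{331119618}{214688825598311} \approx -1.5423 \cdot 10^{-6}$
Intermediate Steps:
$Y = \frac{153833985955}{331119618}$ ($Y = \left(-254137\right) \frac{1}{336846} - - \frac{457431}{983} = - \frac{254137}{336846} + \frac{457431}{983} = \frac{153833985955}{331119618} \approx 464.59$)
$\frac{1}{Y - 648837} = \frac{1}{\frac{153833985955}{331119618} - 648837} = \frac{1}{- \frac{214688825598311}{331119618}} = - \frac{331119618}{214688825598311}$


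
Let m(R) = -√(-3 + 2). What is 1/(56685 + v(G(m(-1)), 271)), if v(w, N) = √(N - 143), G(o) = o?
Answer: 56685/3213189097 - 8*√2/3213189097 ≈ 1.7638e-5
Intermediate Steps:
m(R) = -I (m(R) = -√(-1) = -I)
v(w, N) = √(-143 + N)
1/(56685 + v(G(m(-1)), 271)) = 1/(56685 + √(-143 + 271)) = 1/(56685 + √128) = 1/(56685 + 8*√2)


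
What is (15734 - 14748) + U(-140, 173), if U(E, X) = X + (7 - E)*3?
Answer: 1600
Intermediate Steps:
U(E, X) = 21 + X - 3*E (U(E, X) = X + (21 - 3*E) = 21 + X - 3*E)
(15734 - 14748) + U(-140, 173) = (15734 - 14748) + (21 + 173 - 3*(-140)) = 986 + (21 + 173 + 420) = 986 + 614 = 1600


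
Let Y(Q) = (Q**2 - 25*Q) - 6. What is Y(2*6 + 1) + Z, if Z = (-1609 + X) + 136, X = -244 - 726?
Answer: -2605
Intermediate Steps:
X = -970
Y(Q) = -6 + Q**2 - 25*Q
Z = -2443 (Z = (-1609 - 970) + 136 = -2579 + 136 = -2443)
Y(2*6 + 1) + Z = (-6 + (2*6 + 1)**2 - 25*(2*6 + 1)) - 2443 = (-6 + (12 + 1)**2 - 25*(12 + 1)) - 2443 = (-6 + 13**2 - 25*13) - 2443 = (-6 + 169 - 325) - 2443 = -162 - 2443 = -2605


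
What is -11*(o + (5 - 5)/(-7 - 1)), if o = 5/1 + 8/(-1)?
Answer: 33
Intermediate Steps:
o = -3 (o = 5*1 + 8*(-1) = 5 - 8 = -3)
-11*(o + (5 - 5)/(-7 - 1)) = -11*(-3 + (5 - 5)/(-7 - 1)) = -11*(-3 + 0/(-8)) = -11*(-3 + 0*(-1/8)) = -11*(-3 + 0) = -11*(-3) = 33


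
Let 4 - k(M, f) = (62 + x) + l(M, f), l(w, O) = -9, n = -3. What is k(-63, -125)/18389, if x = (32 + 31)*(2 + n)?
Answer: 2/2627 ≈ 0.00076132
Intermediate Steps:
x = -63 (x = (32 + 31)*(2 - 3) = 63*(-1) = -63)
k(M, f) = 14 (k(M, f) = 4 - ((62 - 63) - 9) = 4 - (-1 - 9) = 4 - 1*(-10) = 4 + 10 = 14)
k(-63, -125)/18389 = 14/18389 = 14*(1/18389) = 2/2627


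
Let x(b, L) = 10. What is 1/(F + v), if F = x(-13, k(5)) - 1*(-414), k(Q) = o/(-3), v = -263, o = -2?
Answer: 1/161 ≈ 0.0062112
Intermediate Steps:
k(Q) = ⅔ (k(Q) = -2/(-3) = -2*(-⅓) = ⅔)
F = 424 (F = 10 - 1*(-414) = 10 + 414 = 424)
1/(F + v) = 1/(424 - 263) = 1/161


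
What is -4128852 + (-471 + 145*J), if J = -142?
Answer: -4149913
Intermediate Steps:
-4128852 + (-471 + 145*J) = -4128852 + (-471 + 145*(-142)) = -4128852 + (-471 - 20590) = -4128852 - 21061 = -4149913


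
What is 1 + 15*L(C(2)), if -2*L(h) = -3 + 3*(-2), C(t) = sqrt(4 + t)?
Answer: 137/2 ≈ 68.500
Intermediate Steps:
L(h) = 9/2 (L(h) = -(-3 + 3*(-2))/2 = -(-3 - 6)/2 = -1/2*(-9) = 9/2)
1 + 15*L(C(2)) = 1 + 15*(9/2) = 1 + 135/2 = 137/2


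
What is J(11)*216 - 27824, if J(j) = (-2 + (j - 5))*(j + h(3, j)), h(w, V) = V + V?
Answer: 688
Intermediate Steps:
h(w, V) = 2*V
J(j) = 3*j*(-7 + j) (J(j) = (-2 + (j - 5))*(j + 2*j) = (-2 + (-5 + j))*(3*j) = (-7 + j)*(3*j) = 3*j*(-7 + j))
J(11)*216 - 27824 = (3*11*(-7 + 11))*216 - 27824 = (3*11*4)*216 - 27824 = 132*216 - 27824 = 28512 - 27824 = 688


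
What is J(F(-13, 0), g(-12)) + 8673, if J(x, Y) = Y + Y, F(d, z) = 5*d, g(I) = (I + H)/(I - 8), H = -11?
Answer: 86753/10 ≈ 8675.3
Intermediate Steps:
g(I) = (-11 + I)/(-8 + I) (g(I) = (I - 11)/(I - 8) = (-11 + I)/(-8 + I))
J(x, Y) = 2*Y
J(F(-13, 0), g(-12)) + 8673 = 2*((-11 - 12)/(-8 - 12)) + 8673 = 2*(-23/(-20)) + 8673 = 2*(-1/20*(-23)) + 8673 = 2*(23/20) + 8673 = 23/10 + 8673 = 86753/10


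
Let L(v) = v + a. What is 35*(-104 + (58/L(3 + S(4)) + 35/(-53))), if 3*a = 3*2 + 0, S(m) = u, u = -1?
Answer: -334495/106 ≈ -3155.6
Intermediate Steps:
S(m) = -1
a = 2 (a = (3*2 + 0)/3 = (6 + 0)/3 = (⅓)*6 = 2)
L(v) = 2 + v (L(v) = v + 2 = 2 + v)
35*(-104 + (58/L(3 + S(4)) + 35/(-53))) = 35*(-104 + (58/(2 + (3 - 1)) + 35/(-53))) = 35*(-104 + (58/(2 + 2) + 35*(-1/53))) = 35*(-104 + (58/4 - 35/53)) = 35*(-104 + (58*(¼) - 35/53)) = 35*(-104 + (29/2 - 35/53)) = 35*(-104 + 1467/106) = 35*(-9557/106) = -334495/106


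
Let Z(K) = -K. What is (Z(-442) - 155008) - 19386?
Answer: -173952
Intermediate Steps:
(Z(-442) - 155008) - 19386 = (-1*(-442) - 155008) - 19386 = (442 - 155008) - 19386 = -154566 - 19386 = -173952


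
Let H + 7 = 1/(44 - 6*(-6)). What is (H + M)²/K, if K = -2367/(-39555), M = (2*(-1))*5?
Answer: 1623408399/336640 ≈ 4822.4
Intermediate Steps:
H = -559/80 (H = -7 + 1/(44 - 6*(-6)) = -7 + 1/(44 + 36) = -7 + 1/80 = -559/80 ≈ -6.9875)
M = -10 (M = -2*5 = -10)
K = 263/4395 (K = -2367*(-1/39555) = 263/4395 ≈ 0.059841)
(H + M)²/K = (-559/80 - 10)²/(263/4395) = (-1359/80)²*(4395/263) = (1846881/6400)*(4395/263) = 1623408399/336640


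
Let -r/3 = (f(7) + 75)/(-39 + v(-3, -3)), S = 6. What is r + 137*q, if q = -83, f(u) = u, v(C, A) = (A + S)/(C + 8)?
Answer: -363667/32 ≈ -11365.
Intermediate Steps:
v(C, A) = (6 + A)/(8 + C) (v(C, A) = (A + 6)/(C + 8) = (6 + A)/(8 + C))
r = 205/32 (r = -3*(7 + 75)/(-39 + (6 - 3)/(8 - 3)) = -246/(-39 + 3/5) = -246/(-192/5) = -246*(-5)/192 = -3*(-205/96) = 205/32 ≈ 6.4063)
r + 137*q = 205/32 + 137*(-83) = 205/32 - 11371 = -363667/32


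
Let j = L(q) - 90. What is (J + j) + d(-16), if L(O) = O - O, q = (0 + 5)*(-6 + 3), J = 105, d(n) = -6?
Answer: 9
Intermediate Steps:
q = -15 (q = 5*(-3) = -15)
L(O) = 0
j = -90 (j = 0 - 90 = -90)
(J + j) + d(-16) = (105 - 90) - 6 = 15 - 6 = 9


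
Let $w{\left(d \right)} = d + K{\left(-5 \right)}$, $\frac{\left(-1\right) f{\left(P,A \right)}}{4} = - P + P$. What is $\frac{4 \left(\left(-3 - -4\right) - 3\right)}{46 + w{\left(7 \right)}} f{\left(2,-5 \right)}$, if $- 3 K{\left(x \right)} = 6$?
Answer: $0$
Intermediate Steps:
$f{\left(P,A \right)} = 0$ ($f{\left(P,A \right)} = - 4 \left(- P + P\right) = \left(-4\right) 0 = 0$)
$K{\left(x \right)} = -2$ ($K{\left(x \right)} = \left(- \frac{1}{3}\right) 6 = -2$)
$w{\left(d \right)} = -2 + d$ ($w{\left(d \right)} = d - 2 = -2 + d$)
$\frac{4 \left(\left(-3 - -4\right) - 3\right)}{46 + w{\left(7 \right)}} f{\left(2,-5 \right)} = \frac{4 \left(\left(-3 - -4\right) - 3\right)}{46 + \left(-2 + 7\right)} 0 = \frac{4 \left(\left(-3 + 4\right) - 3\right)}{46 + 5} \cdot 0 = \frac{4 \left(1 - 3\right)}{51} \cdot 0 = 4 \left(-2\right) \frac{1}{51} \cdot 0 = \left(-8\right) \frac{1}{51} \cdot 0 = \left(- \frac{8}{51}\right) 0 = 0$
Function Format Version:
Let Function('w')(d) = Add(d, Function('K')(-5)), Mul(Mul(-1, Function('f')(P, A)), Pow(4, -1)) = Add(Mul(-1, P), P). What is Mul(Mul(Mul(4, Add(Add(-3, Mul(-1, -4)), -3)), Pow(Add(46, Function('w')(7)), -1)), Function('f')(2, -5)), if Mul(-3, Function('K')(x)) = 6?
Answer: 0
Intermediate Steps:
Function('f')(P, A) = 0 (Function('f')(P, A) = Mul(-4, Add(Mul(-1, P), P)) = Mul(-4, 0) = 0)
Function('K')(x) = -2 (Function('K')(x) = Mul(Rational(-1, 3), 6) = -2)
Function('w')(d) = Add(-2, d) (Function('w')(d) = Add(d, -2) = Add(-2, d))
Mul(Mul(Mul(4, Add(Add(-3, Mul(-1, -4)), -3)), Pow(Add(46, Function('w')(7)), -1)), Function('f')(2, -5)) = Mul(Mul(Mul(4, Add(Add(-3, Mul(-1, -4)), -3)), Pow(Add(46, Add(-2, 7)), -1)), 0) = Mul(Mul(Mul(4, Add(Add(-3, 4), -3)), Pow(Add(46, 5), -1)), 0) = Mul(Mul(Mul(4, Add(1, -3)), Pow(51, -1)), 0) = Mul(Mul(Mul(4, -2), Rational(1, 51)), 0) = Mul(Mul(-8, Rational(1, 51)), 0) = Mul(Rational(-8, 51), 0) = 0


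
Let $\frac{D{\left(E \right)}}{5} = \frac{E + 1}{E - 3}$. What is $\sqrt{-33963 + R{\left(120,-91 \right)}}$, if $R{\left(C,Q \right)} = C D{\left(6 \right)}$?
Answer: $i \sqrt{32563} \approx 180.45 i$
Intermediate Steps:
$D{\left(E \right)} = \frac{5 \left(1 + E\right)}{-3 + E}$ ($D{\left(E \right)} = 5 \frac{E + 1}{E - 3} = 5 \frac{1 + E}{-3 + E} = \frac{5 \left(1 + E\right)}{-3 + E}$)
$R{\left(C,Q \right)} = \frac{35 C}{3}$ ($R{\left(C,Q \right)} = C \frac{5 \left(1 + 6\right)}{-3 + 6} = C 5 \cdot \frac{1}{3} \cdot 7 = C \frac{35}{3} = \frac{35 C}{3}$)
$\sqrt{-33963 + R{\left(120,-91 \right)}} = \sqrt{-33963 + \frac{35}{3} \cdot 120} = \sqrt{-33963 + 1400} = \sqrt{-32563} = i \sqrt{32563}$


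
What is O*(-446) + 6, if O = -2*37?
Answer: 33010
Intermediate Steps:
O = -74
O*(-446) + 6 = -74*(-446) + 6 = 33004 + 6 = 33010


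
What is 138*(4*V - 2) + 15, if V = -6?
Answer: -3573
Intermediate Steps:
138*(4*V - 2) + 15 = 138*(4*(-6) - 2) + 15 = 138*(-24 - 2) + 15 = 138*(-26) + 15 = -3588 + 15 = -3573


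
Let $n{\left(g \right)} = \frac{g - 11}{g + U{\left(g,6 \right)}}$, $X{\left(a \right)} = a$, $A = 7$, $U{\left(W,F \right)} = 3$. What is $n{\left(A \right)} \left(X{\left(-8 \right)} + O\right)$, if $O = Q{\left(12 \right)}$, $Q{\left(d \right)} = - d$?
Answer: $8$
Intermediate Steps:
$O = -12$ ($O = \left(-1\right) 12 = -12$)
$n{\left(g \right)} = \frac{-11 + g}{3 + g}$ ($n{\left(g \right)} = \frac{g - 11}{g + 3} = \frac{-11 + g}{3 + g}$)
$n{\left(A \right)} \left(X{\left(-8 \right)} + O\right) = \frac{-11 + 7}{3 + 7} \left(-8 - 12\right) = \frac{1}{10} \left(-4\right) \left(-20\right) = \left(- \frac{2}{5}\right) \left(-20\right) = 8$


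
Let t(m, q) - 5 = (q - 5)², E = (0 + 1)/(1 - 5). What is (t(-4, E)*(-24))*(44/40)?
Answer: -17193/20 ≈ -859.65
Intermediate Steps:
E = -¼ (E = 1/(-4) = 1*(-¼) = -¼ ≈ -0.25000)
t(m, q) = 5 + (-5 + q)² (t(m, q) = 5 + (q - 5)² = 5 + (-5 + q)²)
(t(-4, E)*(-24))*(44/40) = ((5 + (-5 - ¼)²)*(-24))*(44/40) = ((5 + (-21/4)²)*(-24))*(44*(1/40)) = ((5 + 441/16)*(-24))*(11/10) = ((521/16)*(-24))*(11/10) = -1563/2*11/10 = -17193/20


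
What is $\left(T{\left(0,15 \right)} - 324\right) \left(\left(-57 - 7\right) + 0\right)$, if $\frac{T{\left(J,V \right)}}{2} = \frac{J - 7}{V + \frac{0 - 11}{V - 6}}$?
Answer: $\frac{644832}{31} \approx 20801.0$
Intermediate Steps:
$T{\left(J,V \right)} = \frac{2 \left(-7 + J\right)}{V - \frac{11}{-6 + V}}$ ($T{\left(J,V \right)} = 2 \frac{J - 7}{V + \frac{0 - 11}{V - 6}} = 2 \frac{-7 + J}{V - \frac{11}{-6 + V}} = \frac{2 \left(-7 + J\right)}{V - \frac{11}{-6 + V}}$)
$\left(T{\left(0,15 \right)} - 324\right) \left(\left(-57 - 7\right) + 0\right) = \left(\frac{2 \left(-42 + 6 \cdot 0 + 7 \cdot 15 - 0 \cdot 15\right)}{11 - 15^{2} + 6 \cdot 15} - 324\right) \left(\left(-57 - 7\right) + 0\right) = \left(\frac{2 \left(-42 + 0 + 105 + 0\right)}{11 - 225 + 90} - 324\right) \left(\left(-57 - 7\right) + 0\right) = \left(2 \frac{1}{11 - 225 + 90} \cdot 63 - 324\right) \left(-64 + 0\right) = \left(2 \frac{1}{-124} \cdot 63 - 324\right) \left(-64\right) = \left(2 \left(- \frac{1}{124}\right) 63 - 324\right) \left(-64\right) = \left(- \frac{63}{62} - 324\right) \left(-64\right) = \left(- \frac{20151}{62}\right) \left(-64\right) = \frac{644832}{31}$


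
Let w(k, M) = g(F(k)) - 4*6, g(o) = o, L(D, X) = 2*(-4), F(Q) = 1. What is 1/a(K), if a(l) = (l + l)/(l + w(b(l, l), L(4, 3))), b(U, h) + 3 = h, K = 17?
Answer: -3/17 ≈ -0.17647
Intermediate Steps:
b(U, h) = -3 + h
L(D, X) = -8
w(k, M) = -23 (w(k, M) = 1 - 4*6 = 1 - 24 = -23)
a(l) = 2*l/(-23 + l) (a(l) = (l + l)/(l - 23) = (2*l)/(-23 + l) = 2*l/(-23 + l))
1/a(K) = 1/(2*17/(-23 + 17)) = 1/(2*17/(-6)) = 1/(2*17*(-⅙)) = 1/(-17/3) = -3/17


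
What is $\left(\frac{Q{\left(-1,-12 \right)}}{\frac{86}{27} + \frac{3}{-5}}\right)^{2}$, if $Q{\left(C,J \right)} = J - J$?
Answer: $0$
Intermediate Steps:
$Q{\left(C,J \right)} = 0$
$\left(\frac{Q{\left(-1,-12 \right)}}{\frac{86}{27} + \frac{3}{-5}}\right)^{2} = \left(\frac{0}{\frac{86}{27} + \frac{3}{-5}}\right)^{2} = \left(\frac{0}{86 \cdot \frac{1}{27} + 3 \left(- \frac{1}{5}\right)}\right)^{2} = \left(\frac{0}{\frac{86}{27} - \frac{3}{5}}\right)^{2} = \left(\frac{0}{\frac{349}{135}}\right)^{2} = \left(0 \cdot \frac{135}{349}\right)^{2} = 0^{2} = 0$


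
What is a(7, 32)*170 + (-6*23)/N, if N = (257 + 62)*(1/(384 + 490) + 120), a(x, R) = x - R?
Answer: -142192536362/33457039 ≈ -4250.0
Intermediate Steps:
N = 33457039/874 (N = 319*(1/874 + 120) = 319*(104881/874) = 33457039/874 ≈ 38280.)
a(7, 32)*170 + (-6*23)/N = (7 - 1*32)*170 + (-6*23)/(33457039/874) = (7 - 32)*170 - 138*874/33457039 = -25*170 - 120612/33457039 = -4250 - 120612/33457039 = -142192536362/33457039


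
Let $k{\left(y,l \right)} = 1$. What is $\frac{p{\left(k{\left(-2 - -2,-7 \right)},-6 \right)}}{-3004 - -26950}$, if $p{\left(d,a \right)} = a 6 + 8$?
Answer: $- \frac{14}{11973} \approx -0.0011693$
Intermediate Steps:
$p{\left(d,a \right)} = 8 + 6 a$ ($p{\left(d,a \right)} = 6 a + 8 = 8 + 6 a$)
$\frac{p{\left(k{\left(-2 - -2,-7 \right)},-6 \right)}}{-3004 - -26950} = \frac{8 + 6 \left(-6\right)}{-3004 - -26950} = \frac{8 - 36}{-3004 + 26950} = - \frac{28}{23946} = \left(-28\right) \frac{1}{23946} = - \frac{14}{11973}$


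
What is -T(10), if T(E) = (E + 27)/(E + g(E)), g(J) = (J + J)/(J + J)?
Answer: -37/11 ≈ -3.3636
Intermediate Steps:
g(J) = 1 (g(J) = (2*J)/((2*J)) = (2*J)*(1/(2*J)) = 1)
T(E) = (27 + E)/(1 + E) (T(E) = (E + 27)/(E + 1) = (27 + E)/(1 + E))
-T(10) = -(27 + 10)/(1 + 10) = -37/11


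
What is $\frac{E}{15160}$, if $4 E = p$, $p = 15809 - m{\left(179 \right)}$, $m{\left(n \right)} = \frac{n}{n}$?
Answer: $\frac{494}{1895} \approx 0.26069$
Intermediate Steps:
$m{\left(n \right)} = 1$
$p = 15808$ ($p = 15809 - 1 = 15808$)
$E = 3952$ ($E = \frac{1}{4} \cdot 15808 = 3952$)
$\frac{E}{15160} = \frac{3952}{15160} = 3952 \cdot \frac{1}{15160} = \frac{494}{1895}$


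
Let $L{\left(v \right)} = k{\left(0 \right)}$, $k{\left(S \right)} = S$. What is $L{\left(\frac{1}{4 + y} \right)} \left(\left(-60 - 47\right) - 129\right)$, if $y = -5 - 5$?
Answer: $0$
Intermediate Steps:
$y = -10$
$L{\left(v \right)} = 0$
$L{\left(\frac{1}{4 + y} \right)} \left(\left(-60 - 47\right) - 129\right) = 0 \left(\left(-60 - 47\right) - 129\right) = 0 \left(-107 - 129\right) = 0 \left(-236\right) = 0$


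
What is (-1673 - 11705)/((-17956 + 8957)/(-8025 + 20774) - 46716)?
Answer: 170556122/595591283 ≈ 0.28636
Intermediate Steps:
(-1673 - 11705)/((-17956 + 8957)/(-8025 + 20774) - 46716) = -13378/(-8999/12749 - 46716) = -13378/(-595591283/12749) = -13378*(-12749/595591283) = 170556122/595591283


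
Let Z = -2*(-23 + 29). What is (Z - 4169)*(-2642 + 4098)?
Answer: -6087536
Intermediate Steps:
Z = -12 (Z = -2*6 = -12)
(Z - 4169)*(-2642 + 4098) = (-12 - 4169)*(-2642 + 4098) = -4181*1456 = -6087536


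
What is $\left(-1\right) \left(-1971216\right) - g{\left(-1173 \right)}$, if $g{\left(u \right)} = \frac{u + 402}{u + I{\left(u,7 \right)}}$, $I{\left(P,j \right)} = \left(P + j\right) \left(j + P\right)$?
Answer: $\frac{2677666304499}{1358383} \approx 1.9712 \cdot 10^{6}$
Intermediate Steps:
$I{\left(P,j \right)} = \left(P + j\right)^{2}$ ($I{\left(P,j \right)} = \left(P + j\right) \left(P + j\right) = \left(P + j\right)^{2}$)
$g{\left(u \right)} = \frac{402 + u}{u + \left(7 + u\right)^{2}}$ ($g{\left(u \right)} = \frac{u + 402}{u + \left(u + 7\right)^{2}} = \frac{402 + u}{u + \left(7 + u\right)^{2}}$)
$\left(-1\right) \left(-1971216\right) - g{\left(-1173 \right)} = \left(-1\right) \left(-1971216\right) - \frac{402 - 1173}{-1173 + \left(7 - 1173\right)^{2}} = 1971216 - \frac{1}{-1173 + \left(-1166\right)^{2}} \left(-771\right) = 1971216 - \frac{1}{-1173 + 1359556} \left(-771\right) = 1971216 - \frac{1}{1358383} \left(-771\right) = 1971216 - - \frac{771}{1358383} = 1971216 + \frac{771}{1358383} = \frac{2677666304499}{1358383}$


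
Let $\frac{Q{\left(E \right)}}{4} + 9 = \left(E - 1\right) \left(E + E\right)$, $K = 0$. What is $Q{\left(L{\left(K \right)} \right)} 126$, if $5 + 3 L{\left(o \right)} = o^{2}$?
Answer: $-56$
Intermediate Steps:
$L{\left(o \right)} = - \frac{5}{3} + \frac{o^{2}}{3}$
$Q{\left(E \right)} = -36 + 8 E \left(-1 + E\right)$ ($Q{\left(E \right)} = -36 + 4 \left(E - 1\right) \left(E + E\right) = -36 + 4 \left(-1 + E\right) 2 E = -36 + 4 \cdot 2 E \left(-1 + E\right) = -36 + 8 E \left(-1 + E\right)$)
$Q{\left(L{\left(K \right)} \right)} 126 = \left(-36 - 8 \left(- \frac{5}{3} + \frac{0^{2}}{3}\right) + 8 \left(- \frac{5}{3} + \frac{0^{2}}{3}\right)^{2}\right) 126 = \left(-36 - 8 \left(- \frac{5}{3} + \frac{1}{3} \cdot 0\right) + 8 \left(- \frac{5}{3} + \frac{1}{3} \cdot 0\right)^{2}\right) 126 = \left(-36 - 8 \left(- \frac{5}{3} + 0\right) + 8 \left(- \frac{5}{3} + 0\right)^{2}\right) 126 = \left(-36 - - \frac{40}{3} + 8 \left(- \frac{5}{3}\right)^{2}\right) 126 = \left(-36 + \frac{40}{3} + 8 \cdot \frac{25}{9}\right) 126 = \left(-36 + \frac{40}{3} + \frac{200}{9}\right) 126 = \left(- \frac{4}{9}\right) 126 = -56$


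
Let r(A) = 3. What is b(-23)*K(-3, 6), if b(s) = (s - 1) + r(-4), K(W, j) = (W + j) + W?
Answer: 0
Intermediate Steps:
K(W, j) = j + 2*W
b(s) = 2 + s (b(s) = (s - 1) + 3 = (-1 + s) + 3 = 2 + s)
b(-23)*K(-3, 6) = (2 - 23)*(6 + 2*(-3)) = -21*(6 - 6) = -21*0 = 0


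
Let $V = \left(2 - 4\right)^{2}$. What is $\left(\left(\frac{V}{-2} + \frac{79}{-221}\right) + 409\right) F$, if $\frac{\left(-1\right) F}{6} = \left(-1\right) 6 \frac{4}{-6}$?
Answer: $- \frac{2156832}{221} \approx -9759.4$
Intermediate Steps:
$V = 4$ ($V = \left(-2\right)^{2} = 4$)
$F = -24$ ($F = - 6 \left(-1\right) 6 \frac{4}{-6} = - 6 \left(- 6 \cdot 4 \left(- \frac{1}{6}\right)\right) = - 6 \left(\left(-6\right) \left(- \frac{2}{3}\right)\right) = \left(-6\right) 4 = -24$)
$\left(\left(\frac{V}{-2} + \frac{79}{-221}\right) + 409\right) F = \left(\left(\frac{4}{-2} + \frac{79}{-221}\right) + 409\right) \left(-24\right) = \left(\left(4 \left(- \frac{1}{2}\right) + 79 \left(- \frac{1}{221}\right)\right) + 409\right) \left(-24\right) = \left(\left(-2 - \frac{79}{221}\right) + 409\right) \left(-24\right) = \left(- \frac{521}{221} + 409\right) \left(-24\right) = \frac{89868}{221} \left(-24\right) = - \frac{2156832}{221}$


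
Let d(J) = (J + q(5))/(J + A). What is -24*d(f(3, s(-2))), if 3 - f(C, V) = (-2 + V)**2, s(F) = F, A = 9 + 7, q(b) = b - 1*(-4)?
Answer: 32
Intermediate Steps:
q(b) = 4 + b (q(b) = b + 4 = 4 + b)
A = 16
f(C, V) = 3 - (-2 + V)**2
d(J) = (9 + J)/(16 + J) (d(J) = (J + (4 + 5))/(J + 16) = (J + 9)/(16 + J) = (9 + J)/(16 + J))
-24*d(f(3, s(-2))) = -24*(9 + (3 - (-2 - 2)**2))/(16 + (3 - (-2 - 2)**2)) = -24*(9 + (3 - 1*(-4)**2))/(16 + (3 - 1*(-4)**2)) = -24*(9 + (3 - 1*16))/(16 + (3 - 1*16)) = -24*(9 + (3 - 16))/(16 + (3 - 16)) = -24*(9 - 13)/(16 - 13) = -24*(-4)/3 = -8*(-4) = -24*(-4/3) = 32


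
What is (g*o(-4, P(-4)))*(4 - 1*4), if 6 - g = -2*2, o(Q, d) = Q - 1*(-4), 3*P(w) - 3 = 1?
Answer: 0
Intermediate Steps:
P(w) = 4/3 (P(w) = 1 + (⅓)*1 = 1 + ⅓ = 4/3)
o(Q, d) = 4 + Q (o(Q, d) = Q + 4 = 4 + Q)
g = 10 (g = 6 - (-2)*2 = 6 - 1*(-4) = 6 + 4 = 10)
(g*o(-4, P(-4)))*(4 - 1*4) = (10*(4 - 4))*(4 - 1*4) = (10*0)*(4 - 4) = 0*0 = 0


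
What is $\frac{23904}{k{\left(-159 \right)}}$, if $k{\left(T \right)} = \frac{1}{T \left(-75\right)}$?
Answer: $285055200$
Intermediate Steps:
$k{\left(T \right)} = - \frac{1}{75 T}$ ($k{\left(T \right)} = \frac{1}{T} \left(- \frac{1}{75}\right) = - \frac{1}{75 T}$)
$\frac{23904}{k{\left(-159 \right)}} = \frac{23904}{\left(- \frac{1}{75}\right) \frac{1}{-159}} = \frac{23904}{\left(- \frac{1}{75}\right) \left(- \frac{1}{159}\right)} = 23904 \frac{1}{\frac{1}{11925}} = 23904 \cdot 11925 = 285055200$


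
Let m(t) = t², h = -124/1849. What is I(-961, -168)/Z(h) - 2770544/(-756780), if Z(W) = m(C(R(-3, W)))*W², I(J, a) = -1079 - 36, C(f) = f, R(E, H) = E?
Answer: -240369503934067/8727186960 ≈ -27543.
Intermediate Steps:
h = -124/1849 (h = -124*1/1849 = -124/1849 ≈ -0.067063)
I(J, a) = -1115
Z(W) = 9*W² (Z(W) = (-3)²*W² = 9*W²)
I(-961, -168)/Z(h) - 2770544/(-756780) = -1115/(9*(-124/1849)²) - 2770544/(-756780) = -1115/(9*(15376/3418801)) - 2770544*(-1/756780) = -1115/138384/3418801 + 692636/189195 = -1115*3418801/138384 + 692636/189195 = -3811963115/138384 + 692636/189195 = -240369503934067/8727186960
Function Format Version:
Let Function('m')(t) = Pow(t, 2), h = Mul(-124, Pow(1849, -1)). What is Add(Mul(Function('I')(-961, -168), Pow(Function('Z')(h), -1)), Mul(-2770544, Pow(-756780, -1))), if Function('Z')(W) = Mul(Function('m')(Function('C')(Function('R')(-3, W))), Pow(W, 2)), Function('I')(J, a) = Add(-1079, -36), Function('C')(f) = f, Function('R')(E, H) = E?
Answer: Rational(-240369503934067, 8727186960) ≈ -27543.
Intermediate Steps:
h = Rational(-124, 1849) (h = Mul(-124, Rational(1, 1849)) = Rational(-124, 1849) ≈ -0.067063)
Function('I')(J, a) = -1115
Function('Z')(W) = Mul(9, Pow(W, 2)) (Function('Z')(W) = Mul(Pow(-3, 2), Pow(W, 2)) = Mul(9, Pow(W, 2)))
Add(Mul(Function('I')(-961, -168), Pow(Function('Z')(h), -1)), Mul(-2770544, Pow(-756780, -1))) = Add(Mul(-1115, Pow(Mul(9, Pow(Rational(-124, 1849), 2)), -1)), Mul(-2770544, Pow(-756780, -1))) = Add(Mul(-1115, Pow(Mul(9, Rational(15376, 3418801)), -1)), Mul(-2770544, Rational(-1, 756780))) = Add(Mul(-1115, Pow(Rational(138384, 3418801), -1)), Rational(692636, 189195)) = Add(Mul(-1115, Rational(3418801, 138384)), Rational(692636, 189195)) = Add(Rational(-3811963115, 138384), Rational(692636, 189195)) = Rational(-240369503934067, 8727186960)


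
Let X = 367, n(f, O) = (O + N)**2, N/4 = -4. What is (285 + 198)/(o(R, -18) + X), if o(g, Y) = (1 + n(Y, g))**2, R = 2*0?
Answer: 69/9488 ≈ 0.0072723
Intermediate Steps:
N = -16 (N = 4*(-4) = -16)
R = 0
n(f, O) = (-16 + O)**2 (n(f, O) = (O - 16)**2 = (-16 + O)**2)
o(g, Y) = (1 + (-16 + g)**2)**2
(285 + 198)/(o(R, -18) + X) = (285 + 198)/((1 + (-16 + 0)**2)**2 + 367) = 483/((1 + (-16)**2)**2 + 367) = 483/((1 + 256)**2 + 367) = 483/(257**2 + 367) = 483/(66049 + 367) = 483/66416 = 483*(1/66416) = 69/9488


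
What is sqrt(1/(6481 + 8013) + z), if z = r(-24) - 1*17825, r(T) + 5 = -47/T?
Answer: I*sqrt(134828795105358)/86964 ≈ 133.52*I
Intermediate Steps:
r(T) = -5 - 47/T
z = -427873/24 (z = (-5 - 47/(-24)) - 1*17825 = (-5 - 47*(-1/24)) - 17825 = (-5 + 47/24) - 17825 = -73/24 - 17825 = -427873/24 ≈ -17828.)
sqrt(1/(6481 + 8013) + z) = sqrt(1/(6481 + 8013) - 427873/24) = sqrt(1/14494 - 427873/24) = sqrt(-3100795619/173928) = I*sqrt(134828795105358)/86964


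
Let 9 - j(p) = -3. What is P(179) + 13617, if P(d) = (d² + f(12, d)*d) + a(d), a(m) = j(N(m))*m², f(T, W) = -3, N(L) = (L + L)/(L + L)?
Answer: 429613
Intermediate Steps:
N(L) = 1 (N(L) = (2*L)/((2*L)) = (2*L)*(1/(2*L)) = 1)
j(p) = 12 (j(p) = 9 - 1*(-3) = 9 + 3 = 12)
a(m) = 12*m²
P(d) = -3*d + 13*d² (P(d) = (d² - 3*d) + 12*d² = -3*d + 13*d²)
P(179) + 13617 = 179*(-3 + 13*179) + 13617 = 179*(-3 + 2327) + 13617 = 179*2324 + 13617 = 415996 + 13617 = 429613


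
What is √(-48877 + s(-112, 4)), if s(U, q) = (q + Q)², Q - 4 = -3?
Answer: 6*I*√1357 ≈ 221.02*I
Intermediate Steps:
Q = 1 (Q = 4 - 3 = 1)
s(U, q) = (1 + q)² (s(U, q) = (q + 1)² = (1 + q)²)
√(-48877 + s(-112, 4)) = √(-48877 + (1 + 4)²) = √(-48877 + 5²) = √(-48877 + 25) = √(-48852) = 6*I*√1357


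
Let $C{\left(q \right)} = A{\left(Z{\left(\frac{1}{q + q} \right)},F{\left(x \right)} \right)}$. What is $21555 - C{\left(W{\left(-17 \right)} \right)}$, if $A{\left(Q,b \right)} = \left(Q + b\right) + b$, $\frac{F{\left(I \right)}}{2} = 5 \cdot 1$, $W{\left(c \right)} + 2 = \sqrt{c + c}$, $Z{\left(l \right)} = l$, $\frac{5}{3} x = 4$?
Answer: $\frac{818331}{38} + \frac{i \sqrt{34}}{76} \approx 21535.0 + 0.076723 i$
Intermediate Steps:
$x = \frac{12}{5}$ ($x = \frac{3}{5} \cdot 4 = \frac{12}{5} \approx 2.4$)
$W{\left(c \right)} = -2 + \sqrt{2} \sqrt{c}$ ($W{\left(c \right)} = -2 + \sqrt{c + c} = -2 + \sqrt{2 c} = -2 + \sqrt{2} \sqrt{c}$)
$F{\left(I \right)} = 10$ ($F{\left(I \right)} = 2 \cdot 5 \cdot 1 = 2 \cdot 5 = 10$)
$A{\left(Q,b \right)} = Q + 2 b$
$C{\left(q \right)} = 20 + \frac{1}{2 q}$ ($C{\left(q \right)} = \frac{1}{q + q} + 2 \cdot 10 = \frac{1}{2 q} + 20 = 20 + \frac{1}{2 q}$)
$21555 - C{\left(W{\left(-17 \right)} \right)} = 21555 - \left(20 + \frac{1}{2 \left(-2 + \sqrt{2} \sqrt{-17}\right)}\right) = 21555 - \left(20 + \frac{1}{2 \left(-2 + \sqrt{2} i \sqrt{17}\right)}\right) = 21555 - \left(20 + \frac{1}{2 \left(-2 + i \sqrt{34}\right)}\right) = 21535 - \frac{1}{2 \left(-2 + i \sqrt{34}\right)}$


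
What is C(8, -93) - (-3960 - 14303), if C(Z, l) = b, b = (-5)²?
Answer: 18288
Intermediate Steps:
b = 25
C(Z, l) = 25
C(8, -93) - (-3960 - 14303) = 25 - (-3960 - 14303) = 25 - 1*(-18263) = 25 + 18263 = 18288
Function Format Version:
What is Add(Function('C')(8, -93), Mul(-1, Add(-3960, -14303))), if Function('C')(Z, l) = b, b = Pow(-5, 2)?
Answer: 18288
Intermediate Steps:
b = 25
Function('C')(Z, l) = 25
Add(Function('C')(8, -93), Mul(-1, Add(-3960, -14303))) = Add(25, Mul(-1, Add(-3960, -14303))) = Add(25, Mul(-1, -18263)) = Add(25, 18263) = 18288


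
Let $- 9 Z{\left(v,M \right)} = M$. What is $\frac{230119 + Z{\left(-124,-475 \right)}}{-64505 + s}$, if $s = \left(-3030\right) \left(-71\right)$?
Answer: $\frac{2071546}{1355625} \approx 1.5281$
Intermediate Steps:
$Z{\left(v,M \right)} = - \frac{M}{9}$
$s = 215130$
$\frac{230119 + Z{\left(-124,-475 \right)}}{-64505 + s} = \frac{230119 - - \frac{475}{9}}{-64505 + 215130} = \frac{230119 + \frac{475}{9}}{150625} = \frac{2071546}{9} \cdot \frac{1}{150625} = \frac{2071546}{1355625}$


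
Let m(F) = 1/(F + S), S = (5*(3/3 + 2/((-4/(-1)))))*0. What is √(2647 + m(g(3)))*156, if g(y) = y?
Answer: 988*√66 ≈ 8026.5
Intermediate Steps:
S = 0 (S = (5*(3*(⅓) + 2/((-4*(-1)))))*0 = (5*(1 + 2/4))*0 = (5*(1 + 2*(¼)))*0 = (5*(1 + ½))*0 = (5*(3/2))*0 = (15/2)*0 = 0)
m(F) = 1/F (m(F) = 1/(F + 0) = 1/F)
√(2647 + m(g(3)))*156 = √(2647 + 1/3)*156 = √(2647 + ⅓)*156 = √(7942/3)*156 = (19*√66/3)*156 = 988*√66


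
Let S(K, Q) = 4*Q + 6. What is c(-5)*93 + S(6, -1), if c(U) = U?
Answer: -463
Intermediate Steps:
S(K, Q) = 6 + 4*Q
c(-5)*93 + S(6, -1) = -5*93 + (6 + 4*(-1)) = -465 + (6 - 4) = -465 + 2 = -463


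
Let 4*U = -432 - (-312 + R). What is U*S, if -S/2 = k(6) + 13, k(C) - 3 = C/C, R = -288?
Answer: -1428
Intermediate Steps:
k(C) = 4 (k(C) = 3 + C/C = 3 + 1 = 4)
S = -34 (S = -2*(4 + 13) = -2*17 = -34)
U = 42 (U = (-432 - (-312 - 288))/4 = (-432 - 1*(-600))/4 = (-432 + 600)/4 = (¼)*168 = 42)
U*S = 42*(-34) = -1428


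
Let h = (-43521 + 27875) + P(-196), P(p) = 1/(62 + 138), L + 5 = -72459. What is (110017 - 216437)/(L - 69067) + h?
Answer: -442857379669/28306200 ≈ -15645.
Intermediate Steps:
L = -72464 (L = -5 - 72459 = -72464)
P(p) = 1/200
h = -3129199/200 (h = (-43521 + 27875) + 1/200 = -15646 + 1/200 = -3129199/200 ≈ -15646.)
(110017 - 216437)/(L - 69067) + h = (110017 - 216437)/(-72464 - 69067) - 3129199/200 = -106420/(-141531) - 3129199/200 = -106420*(-1/141531) - 3129199/200 = 106420/141531 - 3129199/200 = -442857379669/28306200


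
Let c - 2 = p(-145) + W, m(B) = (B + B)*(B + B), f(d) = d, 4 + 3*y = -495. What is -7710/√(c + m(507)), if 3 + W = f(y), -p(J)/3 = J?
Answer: -7710*√9256173/3085391 ≈ -7.6026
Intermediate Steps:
y = -499/3 (y = -4/3 + (⅓)*(-495) = -4/3 - 165 = -499/3 ≈ -166.33)
p(J) = -3*J
W = -508/3 (W = -3 - 499/3 = -508/3 ≈ -169.33)
m(B) = 4*B² (m(B) = (2*B)*(2*B) = 4*B²)
c = 803/3 (c = 2 + (-3*(-145) - 508/3) = 2 + (435 - 508/3) = 2 + 797/3 = 803/3 ≈ 267.67)
-7710/√(c + m(507)) = -7710/√(803/3 + 4*507²) = -7710/√(803/3 + 4*257049) = -7710/√(803/3 + 1028196) = -7710*√9256173/3085391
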